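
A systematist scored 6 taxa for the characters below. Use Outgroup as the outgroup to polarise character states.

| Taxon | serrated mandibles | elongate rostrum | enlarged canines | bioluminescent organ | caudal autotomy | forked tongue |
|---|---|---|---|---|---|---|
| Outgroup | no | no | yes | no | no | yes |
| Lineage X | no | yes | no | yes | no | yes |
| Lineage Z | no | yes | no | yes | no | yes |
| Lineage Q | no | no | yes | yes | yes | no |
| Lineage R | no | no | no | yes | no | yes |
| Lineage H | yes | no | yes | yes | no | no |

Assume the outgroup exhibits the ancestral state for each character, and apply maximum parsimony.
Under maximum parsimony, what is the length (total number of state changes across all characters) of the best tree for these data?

6

Character polarity is set by the outgroup: the derived state is whichever differs from the outgroup's state, so for enlarged canines, forked tongue the derived state is 'no', and for the remaining characters it is 'yes'.
serrated mandibles (derived state 'yes') is unique to Lineage H (autapomorphy; uninformative for grouping).
elongate rostrum (derived state 'yes') is shared by Lineage X and Lineage Z — a synapomorphy uniting that clade.
enlarged canines: derived state 'no' in Lineage R, Lineage X, and Lineage Z only — synapomorphy for {Lineage R, Lineage X, Lineage Z}.
All ingroup taxa share the derived state 'yes' for bioluminescent organ; it defines the ingroup but does not resolve relationships within it.
caudal autotomy: derived state 'yes' in Lineage Q only — an autapomorphy, so it tells us nothing about relationships among taxa.
forked tongue: derived state 'no' in Lineage H and Lineage Q only — synapomorphy for {Lineage H, Lineage Q}.
Most parsimonious ingroup topology: (((Lineage X,Lineage Z),Lineage R),(Lineage Q,Lineage H)).
Changes per character on this tree: serrated mandibles: 1; elongate rostrum: 1; enlarged canines: 1; bioluminescent organ: 1; caudal autotomy: 1; forked tongue: 1.
Total = 6.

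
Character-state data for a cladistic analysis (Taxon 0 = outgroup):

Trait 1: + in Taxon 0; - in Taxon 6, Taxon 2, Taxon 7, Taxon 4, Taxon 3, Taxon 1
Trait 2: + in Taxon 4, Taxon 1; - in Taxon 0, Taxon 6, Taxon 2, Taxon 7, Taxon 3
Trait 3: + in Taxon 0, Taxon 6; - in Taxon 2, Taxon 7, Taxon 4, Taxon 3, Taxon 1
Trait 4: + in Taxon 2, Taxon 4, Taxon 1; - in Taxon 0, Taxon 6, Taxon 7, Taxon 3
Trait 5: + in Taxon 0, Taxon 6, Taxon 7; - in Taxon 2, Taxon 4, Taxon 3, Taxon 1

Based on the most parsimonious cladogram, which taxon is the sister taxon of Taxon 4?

Character polarity is set by the outgroup: the derived state is whichever differs from the outgroup's state, so for Trait 1, Trait 3, Trait 5 the derived state is '-', and for the remaining characters it is '+'.
Trait 1 (derived state '-') is shared by all ingroup taxa — unites the whole ingroup.
Trait 2 (derived state '+') is shared by Taxon 1 and Taxon 4 — a synapomorphy uniting that clade.
Only Taxon 1, Taxon 2, Taxon 3, Taxon 4, and Taxon 7 show the derived state '-' for Trait 3, supporting them as a clade.
Trait 4: derived state '+' in Taxon 1, Taxon 2, and Taxon 4 only — synapomorphy for {Taxon 1, Taxon 2, Taxon 4}.
Trait 5: derived state '-' in Taxon 1, Taxon 2, Taxon 3, and Taxon 4 only — synapomorphy for {Taxon 1, Taxon 2, Taxon 3, Taxon 4}.
Most parsimonious ingroup topology: (Taxon 6,(((Taxon 2,(Taxon 4,Taxon 1)),Taxon 3),Taxon 7)).
Taxon 4 and Taxon 1 form a cherry on this tree, so they are sister taxa.

Taxon 1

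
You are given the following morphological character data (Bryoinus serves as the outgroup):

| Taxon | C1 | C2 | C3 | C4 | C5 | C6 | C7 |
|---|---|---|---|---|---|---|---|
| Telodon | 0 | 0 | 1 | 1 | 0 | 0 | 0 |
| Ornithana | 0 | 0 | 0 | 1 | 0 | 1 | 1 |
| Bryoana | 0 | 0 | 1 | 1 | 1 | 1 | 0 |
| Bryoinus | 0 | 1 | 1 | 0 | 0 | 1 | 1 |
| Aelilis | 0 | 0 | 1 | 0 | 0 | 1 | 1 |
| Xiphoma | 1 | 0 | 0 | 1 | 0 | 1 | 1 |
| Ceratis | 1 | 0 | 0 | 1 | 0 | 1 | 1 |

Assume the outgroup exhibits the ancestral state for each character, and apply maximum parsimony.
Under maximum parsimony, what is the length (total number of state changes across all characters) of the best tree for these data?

7

Character polarity is set by the outgroup: the derived state is whichever differs from the outgroup's state, so for C2, C3, C6, C7 the derived state is '0', and for the remaining characters it is '1'.
C1: derived state '1' in Ceratis and Xiphoma only — synapomorphy for {Ceratis, Xiphoma}.
C2 (derived state '0') is shared by all ingroup taxa — unites the whole ingroup.
C3 (derived state '0') is shared by Ceratis, Ornithana, and Xiphoma — a synapomorphy uniting that clade.
Only Bryoana, Ceratis, Ornithana, Telodon, and Xiphoma show the derived state '1' for C4, supporting them as a clade.
C5: derived state '1' in Bryoana only — an autapomorphy, so it tells us nothing about relationships among taxa.
C6: derived state '0' in Telodon only — an autapomorphy, so it tells us nothing about relationships among taxa.
C7 (derived state '0') is shared by Bryoana and Telodon — a synapomorphy uniting that clade.
Most parsimonious ingroup topology: ((((Xiphoma,Ceratis),Ornithana),(Bryoana,Telodon)),Aelilis).
Changes per character on this tree: C1: 1; C2: 1; C3: 1; C4: 1; C5: 1; C6: 1; C7: 1.
Total = 7.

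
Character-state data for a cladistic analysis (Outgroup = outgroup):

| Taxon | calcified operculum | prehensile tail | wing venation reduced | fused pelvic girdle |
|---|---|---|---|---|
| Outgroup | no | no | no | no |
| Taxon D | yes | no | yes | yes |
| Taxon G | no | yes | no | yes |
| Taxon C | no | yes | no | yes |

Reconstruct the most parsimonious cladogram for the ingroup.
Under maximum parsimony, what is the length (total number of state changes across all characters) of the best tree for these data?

The outgroup has state 'no' for every character, so 'yes' is the derived state throughout.
calcified operculum: derived state 'yes' in Taxon D only — an autapomorphy, so it tells us nothing about relationships among taxa.
prehensile tail: derived state 'yes' in Taxon C and Taxon G only — synapomorphy for {Taxon C, Taxon G}.
wing venation reduced (derived state 'yes') is unique to Taxon D (autapomorphy; uninformative for grouping).
All ingroup taxa share the derived state 'yes' for fused pelvic girdle; it defines the ingroup but does not resolve relationships within it.
Most parsimonious ingroup topology: (Taxon D,(Taxon G,Taxon C)).
Changes per character on this tree: calcified operculum: 1; prehensile tail: 1; wing venation reduced: 1; fused pelvic girdle: 1.
Total = 4.

4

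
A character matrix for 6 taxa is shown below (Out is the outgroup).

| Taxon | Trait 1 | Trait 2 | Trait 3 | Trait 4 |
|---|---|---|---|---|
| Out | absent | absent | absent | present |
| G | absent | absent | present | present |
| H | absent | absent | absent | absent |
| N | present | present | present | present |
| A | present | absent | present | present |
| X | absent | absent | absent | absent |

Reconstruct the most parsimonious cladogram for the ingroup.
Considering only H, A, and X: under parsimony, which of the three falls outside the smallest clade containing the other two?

Character polarity is set by the outgroup: the derived state is whichever differs from the outgroup's state, so for Trait 4 the derived state is 'absent', and for the remaining characters it is 'present'.
Trait 1: derived state 'present' in A and N only — synapomorphy for {A, N}.
Trait 2: derived state 'present' in N only — an autapomorphy, so it tells us nothing about relationships among taxa.
Only A, G, and N show the derived state 'present' for Trait 3, supporting them as a clade.
Only H and X show the derived state 'absent' for Trait 4, supporting them as a clade.
Most parsimonious ingroup topology: ((G,(N,A)),(H,X)).
H and X share a more recent common ancestor with each other than either does with A, so A is the least closely related of the three.

A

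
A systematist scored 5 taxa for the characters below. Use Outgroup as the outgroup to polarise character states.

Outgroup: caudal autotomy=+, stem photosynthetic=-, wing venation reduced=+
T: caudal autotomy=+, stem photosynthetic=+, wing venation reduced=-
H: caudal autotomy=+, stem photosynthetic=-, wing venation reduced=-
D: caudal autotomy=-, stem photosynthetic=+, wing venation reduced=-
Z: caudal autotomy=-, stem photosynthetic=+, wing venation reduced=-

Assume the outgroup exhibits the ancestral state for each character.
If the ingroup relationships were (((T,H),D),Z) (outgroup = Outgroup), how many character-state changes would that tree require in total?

5

Map each character onto (((T,H),D),Z) (rooted by Outgroup) and count the minimum state changes it requires (Fitch parsimony):
caudal autotomy: 2; stem photosynthetic: 2; wing venation reduced: 1.
Total tree length = 5.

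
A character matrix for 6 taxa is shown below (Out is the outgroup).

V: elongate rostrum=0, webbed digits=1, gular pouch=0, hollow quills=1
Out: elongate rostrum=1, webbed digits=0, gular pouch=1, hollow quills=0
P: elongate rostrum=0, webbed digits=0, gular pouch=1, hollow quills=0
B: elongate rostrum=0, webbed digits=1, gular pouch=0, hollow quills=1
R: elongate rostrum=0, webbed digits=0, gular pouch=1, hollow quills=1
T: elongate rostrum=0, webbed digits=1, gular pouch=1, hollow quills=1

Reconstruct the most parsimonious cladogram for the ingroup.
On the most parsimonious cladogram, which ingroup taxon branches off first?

P

Character polarity is set by the outgroup: the derived state is whichever differs from the outgroup's state, so for elongate rostrum, gular pouch the derived state is '0', and for the remaining characters it is '1'.
All ingroup taxa share the derived state '0' for elongate rostrum; it defines the ingroup but does not resolve relationships within it.
webbed digits: derived state '1' in B, T, and V only — synapomorphy for {B, T, V}.
gular pouch: derived state '0' in B and V only — synapomorphy for {B, V}.
hollow quills: derived state '1' in B, R, T, and V only — synapomorphy for {B, R, T, V}.
Most parsimonious ingroup topology: ((((B,V),T),R),P).
P is sister to the clade containing all other ingroup taxa, so it is the earliest-diverging (most basal) ingroup lineage.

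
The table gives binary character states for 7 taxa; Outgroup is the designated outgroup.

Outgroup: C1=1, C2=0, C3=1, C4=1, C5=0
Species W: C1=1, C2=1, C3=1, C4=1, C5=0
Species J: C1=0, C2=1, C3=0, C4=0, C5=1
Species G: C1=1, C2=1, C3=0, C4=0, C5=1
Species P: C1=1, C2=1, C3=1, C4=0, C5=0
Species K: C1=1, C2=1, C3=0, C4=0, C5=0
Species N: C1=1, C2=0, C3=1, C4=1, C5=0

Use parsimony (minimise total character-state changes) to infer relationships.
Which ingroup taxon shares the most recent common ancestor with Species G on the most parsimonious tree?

Species J

Character polarity is set by the outgroup: the derived state is whichever differs from the outgroup's state, so for C1, C3, C4 the derived state is '0', and for the remaining characters it is '1'.
C1: derived state '0' in Species J only — an autapomorphy, so it tells us nothing about relationships among taxa.
C2 (derived state '1') is shared by Species G, Species J, Species K, Species P, and Species W — a synapomorphy uniting that clade.
C3 (derived state '0') is shared by Species G, Species J, and Species K — a synapomorphy uniting that clade.
C4: derived state '0' in Species G, Species J, Species K, and Species P only — synapomorphy for {Species G, Species J, Species K, Species P}.
C5: derived state '1' in Species G and Species J only — synapomorphy for {Species G, Species J}.
Most parsimonious ingroup topology: ((Species W,(((Species J,Species G),Species K),Species P)),Species N).
Species G and Species J form a cherry on this tree, so they are sister taxa.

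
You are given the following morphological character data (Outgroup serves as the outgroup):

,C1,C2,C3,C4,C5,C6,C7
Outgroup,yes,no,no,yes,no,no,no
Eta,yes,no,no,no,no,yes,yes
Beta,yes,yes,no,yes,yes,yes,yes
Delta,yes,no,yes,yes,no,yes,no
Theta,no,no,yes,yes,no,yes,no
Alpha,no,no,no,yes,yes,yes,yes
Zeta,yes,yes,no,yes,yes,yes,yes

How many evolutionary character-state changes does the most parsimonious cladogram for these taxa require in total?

Character polarity is set by the outgroup: the derived state is whichever differs from the outgroup's state, so for C1, C4 the derived state is 'no', and for the remaining characters it is 'yes'.
C1 (state 'no') occurs in Alpha and Theta but conflicts with the nesting implied by the other characters — most parsimoniously interpreted as homoplasy.
Only Beta and Zeta show the derived state 'yes' for C2, supporting them as a clade.
C3: derived state 'yes' in Delta and Theta only — synapomorphy for {Delta, Theta}.
C4: derived state 'no' in Eta only — an autapomorphy, so it tells us nothing about relationships among taxa.
Only Alpha, Beta, and Zeta show the derived state 'yes' for C5, supporting them as a clade.
All ingroup taxa share the derived state 'yes' for C6; it defines the ingroup but does not resolve relationships within it.
C7: derived state 'yes' in Alpha, Beta, Eta, and Zeta only — synapomorphy for {Alpha, Beta, Eta, Zeta}.
Most parsimonious ingroup topology: ((Eta,((Beta,Zeta),Alpha)),(Delta,Theta)).
Changes per character on this tree: C1: 2; C2: 1; C3: 1; C4: 1; C5: 1; C6: 1; C7: 1.
Total = 8.

8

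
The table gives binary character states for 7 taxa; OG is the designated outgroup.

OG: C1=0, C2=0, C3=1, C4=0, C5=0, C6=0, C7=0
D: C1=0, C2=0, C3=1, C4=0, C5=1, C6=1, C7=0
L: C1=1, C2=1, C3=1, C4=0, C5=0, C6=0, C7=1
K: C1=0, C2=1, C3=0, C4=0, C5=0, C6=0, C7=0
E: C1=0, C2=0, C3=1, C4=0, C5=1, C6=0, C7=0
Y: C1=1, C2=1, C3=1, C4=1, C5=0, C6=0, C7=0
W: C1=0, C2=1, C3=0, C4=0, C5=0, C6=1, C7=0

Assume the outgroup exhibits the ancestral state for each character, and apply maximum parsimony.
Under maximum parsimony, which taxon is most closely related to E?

D

Character polarity is set by the outgroup: the derived state is whichever differs from the outgroup's state, so for C3 the derived state is '0', and for the remaining characters it is '1'.
C1: derived state '1' in L and Y only — synapomorphy for {L, Y}.
C2: derived state '1' in K, L, W, and Y only — synapomorphy for {K, L, W, Y}.
Only K and W show the derived state '0' for C3, supporting them as a clade.
C4: derived state '1' in Y only — an autapomorphy, so it tells us nothing about relationships among taxa.
C5: derived state '1' in D and E only — synapomorphy for {D, E}.
C6 (state '1') occurs in D and W but conflicts with the nesting implied by the other characters — most parsimoniously interpreted as homoplasy.
C7: derived state '1' in L only — an autapomorphy, so it tells us nothing about relationships among taxa.
Most parsimonious ingroup topology: ((D,E),((L,Y),(K,W))).
E and D form a cherry on this tree, so they are sister taxa.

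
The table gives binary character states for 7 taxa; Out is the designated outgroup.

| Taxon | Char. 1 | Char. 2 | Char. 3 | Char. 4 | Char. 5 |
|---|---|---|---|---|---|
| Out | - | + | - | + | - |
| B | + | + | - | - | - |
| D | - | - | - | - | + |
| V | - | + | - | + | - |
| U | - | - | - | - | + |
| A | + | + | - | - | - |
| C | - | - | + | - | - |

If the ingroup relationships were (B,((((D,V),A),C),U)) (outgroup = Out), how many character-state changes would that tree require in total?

Map each character onto (B,((((D,V),A),C),U)) (rooted by Out) and count the minimum state changes it requires (Fitch parsimony):
Char. 1: 2; Char. 2: 3; Char. 3: 1; Char. 4: 2; Char. 5: 2.
Total tree length = 10.

10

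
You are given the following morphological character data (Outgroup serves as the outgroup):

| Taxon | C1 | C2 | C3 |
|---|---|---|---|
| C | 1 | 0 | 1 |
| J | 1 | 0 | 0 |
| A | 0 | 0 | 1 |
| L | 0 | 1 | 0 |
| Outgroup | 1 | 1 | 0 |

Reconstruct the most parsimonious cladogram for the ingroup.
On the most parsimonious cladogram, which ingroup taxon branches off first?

L

Character polarity is set by the outgroup: the derived state is whichever differs from the outgroup's state, so for C1, C2 the derived state is '0', and for the remaining characters it is '1'.
C1 groups A and L, which is incompatible with the clades supported by the remaining characters; treating it as convergent (homoplasy) costs fewer steps than any alternative tree.
C2: derived state '0' in A, C, and J only — synapomorphy for {A, C, J}.
C3 (derived state '1') is shared by A and C — a synapomorphy uniting that clade.
Most parsimonious ingroup topology: (((A,C),J),L).
L is sister to the clade containing all other ingroup taxa, so it is the earliest-diverging (most basal) ingroup lineage.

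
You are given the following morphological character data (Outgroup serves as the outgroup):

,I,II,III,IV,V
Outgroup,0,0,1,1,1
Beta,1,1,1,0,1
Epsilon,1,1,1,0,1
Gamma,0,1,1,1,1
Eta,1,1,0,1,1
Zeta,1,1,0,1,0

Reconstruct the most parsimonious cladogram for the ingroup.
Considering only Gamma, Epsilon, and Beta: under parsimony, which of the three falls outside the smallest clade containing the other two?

Gamma

Character polarity is set by the outgroup: the derived state is whichever differs from the outgroup's state, so for III, IV, V the derived state is '0', and for the remaining characters it is '1'.
Only Beta, Epsilon, Eta, and Zeta show the derived state '1' for I, supporting them as a clade.
All ingroup taxa share the derived state '1' for II; it defines the ingroup but does not resolve relationships within it.
III: derived state '0' in Eta and Zeta only — synapomorphy for {Eta, Zeta}.
Only Beta and Epsilon show the derived state '0' for IV, supporting them as a clade.
V (derived state '0') is unique to Zeta (autapomorphy; uninformative for grouping).
Most parsimonious ingroup topology: (((Beta,Epsilon),(Eta,Zeta)),Gamma).
Beta and Epsilon share a more recent common ancestor with each other than either does with Gamma, so Gamma is the least closely related of the three.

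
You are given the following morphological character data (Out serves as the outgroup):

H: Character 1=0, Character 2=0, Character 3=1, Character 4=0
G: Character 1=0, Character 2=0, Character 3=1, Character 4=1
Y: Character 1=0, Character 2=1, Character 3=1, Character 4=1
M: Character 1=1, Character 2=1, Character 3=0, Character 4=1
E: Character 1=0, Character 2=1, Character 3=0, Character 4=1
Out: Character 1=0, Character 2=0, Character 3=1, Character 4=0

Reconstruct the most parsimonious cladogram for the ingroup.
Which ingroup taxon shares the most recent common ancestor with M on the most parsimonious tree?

Character polarity is set by the outgroup: the derived state is whichever differs from the outgroup's state, so for Character 3 the derived state is '0', and for the remaining characters it is '1'.
Character 1 (derived state '1') is unique to M (autapomorphy; uninformative for grouping).
Character 2 (derived state '1') is shared by E, M, and Y — a synapomorphy uniting that clade.
Character 3 (derived state '0') is shared by E and M — a synapomorphy uniting that clade.
Character 4 (derived state '1') is shared by E, G, M, and Y — a synapomorphy uniting that clade.
Most parsimonious ingroup topology: (((Y,(M,E)),G),H).
M and E form a cherry on this tree, so they are sister taxa.

E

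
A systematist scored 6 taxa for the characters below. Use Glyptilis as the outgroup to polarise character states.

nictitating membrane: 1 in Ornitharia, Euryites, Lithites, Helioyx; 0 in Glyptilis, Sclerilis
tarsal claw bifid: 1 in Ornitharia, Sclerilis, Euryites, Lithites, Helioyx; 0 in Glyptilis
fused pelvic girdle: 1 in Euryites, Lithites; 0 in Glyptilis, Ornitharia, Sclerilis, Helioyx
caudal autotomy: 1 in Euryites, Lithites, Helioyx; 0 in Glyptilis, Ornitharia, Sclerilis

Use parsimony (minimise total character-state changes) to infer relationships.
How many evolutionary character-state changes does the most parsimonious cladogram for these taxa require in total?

The outgroup has state '0' for every character, so '1' is the derived state throughout.
nictitating membrane: derived state '1' in Euryites, Helioyx, Lithites, and Ornitharia only — synapomorphy for {Euryites, Helioyx, Lithites, Ornitharia}.
All ingroup taxa share the derived state '1' for tarsal claw bifid; it defines the ingroup but does not resolve relationships within it.
Only Euryites and Lithites show the derived state '1' for fused pelvic girdle, supporting them as a clade.
Only Euryites, Helioyx, and Lithites show the derived state '1' for caudal autotomy, supporting them as a clade.
Most parsimonious ingroup topology: ((Ornitharia,((Euryites,Lithites),Helioyx)),Sclerilis).
Changes per character on this tree: nictitating membrane: 1; tarsal claw bifid: 1; fused pelvic girdle: 1; caudal autotomy: 1.
Total = 4.

4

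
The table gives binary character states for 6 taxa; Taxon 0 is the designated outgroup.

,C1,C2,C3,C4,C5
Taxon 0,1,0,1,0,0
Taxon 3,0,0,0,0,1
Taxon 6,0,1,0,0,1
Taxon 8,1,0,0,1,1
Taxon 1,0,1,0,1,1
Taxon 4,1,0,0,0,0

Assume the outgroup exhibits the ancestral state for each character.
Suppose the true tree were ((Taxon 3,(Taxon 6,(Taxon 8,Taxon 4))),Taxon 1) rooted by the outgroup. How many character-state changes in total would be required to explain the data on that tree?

Map each character onto ((Taxon 3,(Taxon 6,(Taxon 8,Taxon 4))),Taxon 1) (rooted by Taxon 0) and count the minimum state changes it requires (Fitch parsimony):
C1: 2; C2: 2; C3: 1; C4: 2; C5: 2.
Total tree length = 9.

9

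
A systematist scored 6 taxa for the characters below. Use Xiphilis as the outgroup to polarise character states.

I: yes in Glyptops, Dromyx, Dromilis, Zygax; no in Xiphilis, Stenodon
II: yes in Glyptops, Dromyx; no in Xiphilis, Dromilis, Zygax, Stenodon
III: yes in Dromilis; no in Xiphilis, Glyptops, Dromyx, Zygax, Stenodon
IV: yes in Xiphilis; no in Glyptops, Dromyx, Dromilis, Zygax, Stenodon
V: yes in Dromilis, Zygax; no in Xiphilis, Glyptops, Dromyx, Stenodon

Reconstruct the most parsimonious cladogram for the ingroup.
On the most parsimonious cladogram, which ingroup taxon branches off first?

Character polarity is set by the outgroup: the derived state is whichever differs from the outgroup's state, so for IV the derived state is 'no', and for the remaining characters it is 'yes'.
I: derived state 'yes' in Dromilis, Dromyx, Glyptops, and Zygax only — synapomorphy for {Dromilis, Dromyx, Glyptops, Zygax}.
II: derived state 'yes' in Dromyx and Glyptops only — synapomorphy for {Dromyx, Glyptops}.
III: derived state 'yes' in Dromilis only — an autapomorphy, so it tells us nothing about relationships among taxa.
IV (derived state 'no') is shared by all ingroup taxa — unites the whole ingroup.
Only Dromilis and Zygax show the derived state 'yes' for V, supporting them as a clade.
Most parsimonious ingroup topology: (((Glyptops,Dromyx),(Dromilis,Zygax)),Stenodon).
Stenodon is sister to the clade containing all other ingroup taxa, so it is the earliest-diverging (most basal) ingroup lineage.

Stenodon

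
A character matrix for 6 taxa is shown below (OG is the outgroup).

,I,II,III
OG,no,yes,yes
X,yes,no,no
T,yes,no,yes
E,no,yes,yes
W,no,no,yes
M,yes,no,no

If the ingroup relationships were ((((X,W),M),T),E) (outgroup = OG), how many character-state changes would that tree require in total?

Map each character onto ((((X,W),M),T),E) (rooted by OG) and count the minimum state changes it requires (Fitch parsimony):
I: 2; II: 1; III: 2.
Total tree length = 5.

5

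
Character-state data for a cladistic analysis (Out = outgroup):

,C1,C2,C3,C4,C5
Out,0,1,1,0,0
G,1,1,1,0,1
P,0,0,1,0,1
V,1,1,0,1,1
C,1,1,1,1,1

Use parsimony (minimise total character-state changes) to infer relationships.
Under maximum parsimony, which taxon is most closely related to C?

Character polarity is set by the outgroup: the derived state is whichever differs from the outgroup's state, so for C2, C3 the derived state is '0', and for the remaining characters it is '1'.
C1 (derived state '1') is shared by C, G, and V — a synapomorphy uniting that clade.
C2 (derived state '0') is unique to P (autapomorphy; uninformative for grouping).
C3 (derived state '0') is unique to V (autapomorphy; uninformative for grouping).
Only C and V show the derived state '1' for C4, supporting them as a clade.
All ingroup taxa share the derived state '1' for C5; it defines the ingroup but does not resolve relationships within it.
Most parsimonious ingroup topology: ((G,(V,C)),P).
C and V form a cherry on this tree, so they are sister taxa.

V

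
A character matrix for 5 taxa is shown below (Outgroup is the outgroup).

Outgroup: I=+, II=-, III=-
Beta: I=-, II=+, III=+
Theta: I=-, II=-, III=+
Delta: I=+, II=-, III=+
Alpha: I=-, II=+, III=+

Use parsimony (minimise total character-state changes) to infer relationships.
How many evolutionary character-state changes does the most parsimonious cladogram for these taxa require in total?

Character polarity is set by the outgroup: the derived state is whichever differs from the outgroup's state, so for I the derived state is '-', and for the remaining characters it is '+'.
I: derived state '-' in Alpha, Beta, and Theta only — synapomorphy for {Alpha, Beta, Theta}.
II: derived state '+' in Alpha and Beta only — synapomorphy for {Alpha, Beta}.
III (derived state '+') is shared by all ingroup taxa — unites the whole ingroup.
Most parsimonious ingroup topology: (((Beta,Alpha),Theta),Delta).
Changes per character on this tree: I: 1; II: 1; III: 1.
Total = 3.

3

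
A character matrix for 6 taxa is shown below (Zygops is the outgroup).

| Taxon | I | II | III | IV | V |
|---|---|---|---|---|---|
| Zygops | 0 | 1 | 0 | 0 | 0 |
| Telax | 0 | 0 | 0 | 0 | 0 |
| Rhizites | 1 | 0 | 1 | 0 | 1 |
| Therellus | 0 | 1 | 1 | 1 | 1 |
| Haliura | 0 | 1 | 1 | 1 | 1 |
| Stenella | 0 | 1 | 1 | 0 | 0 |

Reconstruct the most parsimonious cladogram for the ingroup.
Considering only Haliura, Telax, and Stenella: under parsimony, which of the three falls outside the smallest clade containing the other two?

Character polarity is set by the outgroup: the derived state is whichever differs from the outgroup's state, so for II the derived state is '0', and for the remaining characters it is '1'.
I: derived state '1' in Rhizites only — an autapomorphy, so it tells us nothing about relationships among taxa.
II groups Rhizites and Telax, which is incompatible with the clades supported by the remaining characters; treating it as convergent (homoplasy) costs fewer steps than any alternative tree.
Only Haliura, Rhizites, Stenella, and Therellus show the derived state '1' for III, supporting them as a clade.
IV: derived state '1' in Haliura and Therellus only — synapomorphy for {Haliura, Therellus}.
Only Haliura, Rhizites, and Therellus show the derived state '1' for V, supporting them as a clade.
Most parsimonious ingroup topology: (Telax,((Rhizites,(Therellus,Haliura)),Stenella)).
Stenella and Haliura share a more recent common ancestor with each other than either does with Telax, so Telax is the least closely related of the three.

Telax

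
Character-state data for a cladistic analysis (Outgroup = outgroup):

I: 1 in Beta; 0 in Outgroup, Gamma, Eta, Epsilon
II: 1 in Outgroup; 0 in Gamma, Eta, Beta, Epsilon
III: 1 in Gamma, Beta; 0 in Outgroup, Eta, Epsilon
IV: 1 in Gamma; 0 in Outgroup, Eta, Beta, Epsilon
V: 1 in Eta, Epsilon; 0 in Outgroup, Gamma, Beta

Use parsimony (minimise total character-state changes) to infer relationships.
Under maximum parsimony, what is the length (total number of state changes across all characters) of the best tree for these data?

Character polarity is set by the outgroup: the derived state is whichever differs from the outgroup's state, so for II the derived state is '0', and for the remaining characters it is '1'.
I (derived state '1') is unique to Beta (autapomorphy; uninformative for grouping).
II (derived state '0') is shared by all ingroup taxa — unites the whole ingroup.
III (derived state '1') is shared by Beta and Gamma — a synapomorphy uniting that clade.
IV (derived state '1') is unique to Gamma (autapomorphy; uninformative for grouping).
V: derived state '1' in Epsilon and Eta only — synapomorphy for {Epsilon, Eta}.
Most parsimonious ingroup topology: ((Gamma,Beta),(Eta,Epsilon)).
Changes per character on this tree: I: 1; II: 1; III: 1; IV: 1; V: 1.
Total = 5.

5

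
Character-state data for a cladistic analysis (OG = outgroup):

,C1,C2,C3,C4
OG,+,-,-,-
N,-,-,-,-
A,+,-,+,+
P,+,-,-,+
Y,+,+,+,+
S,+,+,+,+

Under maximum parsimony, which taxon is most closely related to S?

Character polarity is set by the outgroup: the derived state is whichever differs from the outgroup's state, so for C1 the derived state is '-', and for the remaining characters it is '+'.
C1: derived state '-' in N only — an autapomorphy, so it tells us nothing about relationships among taxa.
C2 (derived state '+') is shared by S and Y — a synapomorphy uniting that clade.
C3: derived state '+' in A, S, and Y only — synapomorphy for {A, S, Y}.
C4 (derived state '+') is shared by A, P, S, and Y — a synapomorphy uniting that clade.
Most parsimonious ingroup topology: (N,((A,(Y,S)),P)).
S and Y form a cherry on this tree, so they are sister taxa.

Y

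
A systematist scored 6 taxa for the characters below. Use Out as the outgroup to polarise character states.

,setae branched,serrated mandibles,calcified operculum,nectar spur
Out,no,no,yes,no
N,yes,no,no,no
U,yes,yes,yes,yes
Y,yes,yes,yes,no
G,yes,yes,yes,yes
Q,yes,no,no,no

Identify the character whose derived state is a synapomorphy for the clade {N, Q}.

calcified operculum

Character polarity is set by the outgroup: the derived state is whichever differs from the outgroup's state, so for calcified operculum the derived state is 'no', and for the remaining characters it is 'yes'.
All ingroup taxa share the derived state 'yes' for setae branched; it defines the ingroup but does not resolve relationships within it.
serrated mandibles (derived state 'yes') is shared by G, U, and Y — a synapomorphy uniting that clade.
Only N and Q show the derived state 'no' for calcified operculum, supporting them as a clade.
nectar spur (derived state 'yes') is shared by G and U — a synapomorphy uniting that clade.
Most parsimonious ingroup topology: ((N,Q),((U,G),Y)).
The clade {N, Q} is supported by calcified operculum: its derived state 'no' occurs in exactly those taxa and in no other taxon (including the outgroup).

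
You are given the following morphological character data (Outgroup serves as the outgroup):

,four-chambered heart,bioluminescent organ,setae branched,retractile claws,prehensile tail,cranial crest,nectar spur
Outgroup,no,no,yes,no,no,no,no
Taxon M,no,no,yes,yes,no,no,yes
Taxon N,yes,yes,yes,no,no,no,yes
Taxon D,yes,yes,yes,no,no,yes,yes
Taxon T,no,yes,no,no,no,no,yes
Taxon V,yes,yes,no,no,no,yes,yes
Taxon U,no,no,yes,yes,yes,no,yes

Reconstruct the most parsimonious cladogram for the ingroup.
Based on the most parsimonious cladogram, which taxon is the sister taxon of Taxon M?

Character polarity is set by the outgroup: the derived state is whichever differs from the outgroup's state, so for setae branched the derived state is 'no', and for the remaining characters it is 'yes'.
four-chambered heart (derived state 'yes') is shared by Taxon D, Taxon N, and Taxon V — a synapomorphy uniting that clade.
Only Taxon D, Taxon N, Taxon T, and Taxon V show the derived state 'yes' for bioluminescent organ, supporting them as a clade.
setae branched (state 'no') occurs in Taxon T and Taxon V but conflicts with the nesting implied by the other characters — most parsimoniously interpreted as homoplasy.
retractile claws: derived state 'yes' in Taxon M and Taxon U only — synapomorphy for {Taxon M, Taxon U}.
prehensile tail: derived state 'yes' in Taxon U only — an autapomorphy, so it tells us nothing about relationships among taxa.
cranial crest: derived state 'yes' in Taxon D and Taxon V only — synapomorphy for {Taxon D, Taxon V}.
nectar spur (derived state 'yes') is shared by all ingroup taxa — unites the whole ingroup.
Most parsimonious ingroup topology: ((Taxon M,Taxon U),((Taxon N,(Taxon D,Taxon V)),Taxon T)).
Taxon M and Taxon U form a cherry on this tree, so they are sister taxa.

Taxon U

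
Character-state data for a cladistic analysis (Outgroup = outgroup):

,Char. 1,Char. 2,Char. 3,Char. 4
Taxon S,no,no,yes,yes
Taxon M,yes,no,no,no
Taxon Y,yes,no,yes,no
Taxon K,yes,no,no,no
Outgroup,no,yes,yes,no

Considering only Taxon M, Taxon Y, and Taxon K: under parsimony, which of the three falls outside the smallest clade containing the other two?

Taxon Y

Character polarity is set by the outgroup: the derived state is whichever differs from the outgroup's state, so for Char. 2, Char. 3 the derived state is 'no', and for the remaining characters it is 'yes'.
Char. 1: derived state 'yes' in Taxon K, Taxon M, and Taxon Y only — synapomorphy for {Taxon K, Taxon M, Taxon Y}.
Char. 2 (derived state 'no') is shared by all ingroup taxa — unites the whole ingroup.
Char. 3 (derived state 'no') is shared by Taxon K and Taxon M — a synapomorphy uniting that clade.
Char. 4 (derived state 'yes') is unique to Taxon S (autapomorphy; uninformative for grouping).
Most parsimonious ingroup topology: (((Taxon K,Taxon M),Taxon Y),Taxon S).
Taxon M and Taxon K share a more recent common ancestor with each other than either does with Taxon Y, so Taxon Y is the least closely related of the three.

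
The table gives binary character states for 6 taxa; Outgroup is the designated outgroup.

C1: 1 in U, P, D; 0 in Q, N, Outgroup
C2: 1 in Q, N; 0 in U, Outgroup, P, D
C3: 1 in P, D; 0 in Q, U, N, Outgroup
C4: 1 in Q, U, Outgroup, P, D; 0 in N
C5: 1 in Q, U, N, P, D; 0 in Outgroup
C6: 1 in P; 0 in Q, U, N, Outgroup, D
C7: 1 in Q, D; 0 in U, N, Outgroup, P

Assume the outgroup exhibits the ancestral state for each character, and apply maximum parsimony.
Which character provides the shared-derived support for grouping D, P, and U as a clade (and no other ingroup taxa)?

Character polarity is set by the outgroup: the derived state is whichever differs from the outgroup's state, so for C4 the derived state is '0', and for the remaining characters it is '1'.
Only D, P, and U show the derived state '1' for C1, supporting them as a clade.
C2: derived state '1' in N and Q only — synapomorphy for {N, Q}.
C3: derived state '1' in D and P only — synapomorphy for {D, P}.
C4: derived state '0' in N only — an autapomorphy, so it tells us nothing about relationships among taxa.
C5 (derived state '1') is shared by all ingroup taxa — unites the whole ingroup.
C6: derived state '1' in P only — an autapomorphy, so it tells us nothing about relationships among taxa.
C7 groups D and Q, which is incompatible with the clades supported by the remaining characters; treating it as convergent (homoplasy) costs fewer steps than any alternative tree.
Most parsimonious ingroup topology: (((D,P),U),(N,Q)).
The clade {D, P, U} is supported by C1: its derived state '1' occurs in exactly those taxa and in no other taxon (including the outgroup).

C1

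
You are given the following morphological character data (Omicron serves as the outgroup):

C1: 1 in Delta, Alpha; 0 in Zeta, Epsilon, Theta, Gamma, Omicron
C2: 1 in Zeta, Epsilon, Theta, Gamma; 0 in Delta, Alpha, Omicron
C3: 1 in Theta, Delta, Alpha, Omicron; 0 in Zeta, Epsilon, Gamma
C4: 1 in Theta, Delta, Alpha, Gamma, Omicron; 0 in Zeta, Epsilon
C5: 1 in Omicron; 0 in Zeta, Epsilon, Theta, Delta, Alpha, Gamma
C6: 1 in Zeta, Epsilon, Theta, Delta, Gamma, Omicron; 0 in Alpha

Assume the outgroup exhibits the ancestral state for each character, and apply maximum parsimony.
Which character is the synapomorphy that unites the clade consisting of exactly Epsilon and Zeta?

Character polarity is set by the outgroup: the derived state is whichever differs from the outgroup's state, so for C3, C4, C5, C6 the derived state is '0', and for the remaining characters it is '1'.
Only Alpha and Delta show the derived state '1' for C1, supporting them as a clade.
Only Epsilon, Gamma, Theta, and Zeta show the derived state '1' for C2, supporting them as a clade.
C3: derived state '0' in Epsilon, Gamma, and Zeta only — synapomorphy for {Epsilon, Gamma, Zeta}.
C4 (derived state '0') is shared by Epsilon and Zeta — a synapomorphy uniting that clade.
C5 (derived state '0') is shared by all ingroup taxa — unites the whole ingroup.
C6: derived state '0' in Alpha only — an autapomorphy, so it tells us nothing about relationships among taxa.
Most parsimonious ingroup topology: ((((Epsilon,Zeta),Gamma),Theta),(Delta,Alpha)).
The clade {Epsilon, Zeta} is supported by C4: its derived state '0' occurs in exactly those taxa and in no other taxon (including the outgroup).

C4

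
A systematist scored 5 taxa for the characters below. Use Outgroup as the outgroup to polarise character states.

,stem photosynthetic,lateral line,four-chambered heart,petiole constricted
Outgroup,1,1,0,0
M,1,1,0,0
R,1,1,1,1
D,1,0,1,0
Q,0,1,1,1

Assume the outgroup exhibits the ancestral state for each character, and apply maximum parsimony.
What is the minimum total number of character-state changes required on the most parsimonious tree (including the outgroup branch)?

4

Character polarity is set by the outgroup: the derived state is whichever differs from the outgroup's state, so for stem photosynthetic, lateral line the derived state is '0', and for the remaining characters it is '1'.
stem photosynthetic: derived state '0' in Q only — an autapomorphy, so it tells us nothing about relationships among taxa.
lateral line (derived state '0') is unique to D (autapomorphy; uninformative for grouping).
Only D, Q, and R show the derived state '1' for four-chambered heart, supporting them as a clade.
petiole constricted (derived state '1') is shared by Q and R — a synapomorphy uniting that clade.
Most parsimonious ingroup topology: (M,((R,Q),D)).
Changes per character on this tree: stem photosynthetic: 1; lateral line: 1; four-chambered heart: 1; petiole constricted: 1.
Total = 4.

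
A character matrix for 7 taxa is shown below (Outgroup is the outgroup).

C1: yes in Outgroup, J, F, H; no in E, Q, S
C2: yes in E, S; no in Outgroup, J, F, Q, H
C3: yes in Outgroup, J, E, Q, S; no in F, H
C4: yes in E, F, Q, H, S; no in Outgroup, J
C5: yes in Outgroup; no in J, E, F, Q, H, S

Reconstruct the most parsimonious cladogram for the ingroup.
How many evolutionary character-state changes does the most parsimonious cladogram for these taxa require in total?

5

Character polarity is set by the outgroup: the derived state is whichever differs from the outgroup's state, so for C1, C3, C5 the derived state is 'no', and for the remaining characters it is 'yes'.
C1: derived state 'no' in E, Q, and S only — synapomorphy for {E, Q, S}.
C2 (derived state 'yes') is shared by E and S — a synapomorphy uniting that clade.
Only F and H show the derived state 'no' for C3, supporting them as a clade.
C4 (derived state 'yes') is shared by E, F, H, Q, and S — a synapomorphy uniting that clade.
All ingroup taxa share the derived state 'no' for C5; it defines the ingroup but does not resolve relationships within it.
Most parsimonious ingroup topology: (J,(((E,S),Q),(F,H))).
Changes per character on this tree: C1: 1; C2: 1; C3: 1; C4: 1; C5: 1.
Total = 5.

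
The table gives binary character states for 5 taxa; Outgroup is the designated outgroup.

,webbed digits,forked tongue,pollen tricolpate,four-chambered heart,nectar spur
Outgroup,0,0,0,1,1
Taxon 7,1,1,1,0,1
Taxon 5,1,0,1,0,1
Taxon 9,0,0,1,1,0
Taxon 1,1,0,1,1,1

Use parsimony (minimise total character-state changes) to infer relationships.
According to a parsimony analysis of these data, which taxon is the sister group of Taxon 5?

Taxon 7

Character polarity is set by the outgroup: the derived state is whichever differs from the outgroup's state, so for four-chambered heart, nectar spur the derived state is '0', and for the remaining characters it is '1'.
webbed digits: derived state '1' in Taxon 1, Taxon 5, and Taxon 7 only — synapomorphy for {Taxon 1, Taxon 5, Taxon 7}.
forked tongue: derived state '1' in Taxon 7 only — an autapomorphy, so it tells us nothing about relationships among taxa.
All ingroup taxa share the derived state '1' for pollen tricolpate; it defines the ingroup but does not resolve relationships within it.
four-chambered heart: derived state '0' in Taxon 5 and Taxon 7 only — synapomorphy for {Taxon 5, Taxon 7}.
nectar spur (derived state '0') is unique to Taxon 9 (autapomorphy; uninformative for grouping).
Most parsimonious ingroup topology: (((Taxon 7,Taxon 5),Taxon 1),Taxon 9).
Taxon 5 and Taxon 7 form a cherry on this tree, so they are sister taxa.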